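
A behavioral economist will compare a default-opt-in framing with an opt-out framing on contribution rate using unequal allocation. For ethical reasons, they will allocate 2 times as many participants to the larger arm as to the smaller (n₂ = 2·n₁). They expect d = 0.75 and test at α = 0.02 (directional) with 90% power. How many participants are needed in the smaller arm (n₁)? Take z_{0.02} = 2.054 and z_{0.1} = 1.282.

n₁ = 30

With allocation ratio k = n₂/n₁ = 2, Var(x̄₁−x̄₂) = σ²(1/n₁ + 1/(k·n₁)) = σ²·(k+1)/(k·n₁).
So n₁ = (1 + 1/k)·((z_{α} + z_β)/d)² = 1.500 × (3.336/0.75)².
n₁ = 1.500 × 19.78 = 29.7.
Round up: n₁ = 30, giving n₂ = 2 × 30 = 60.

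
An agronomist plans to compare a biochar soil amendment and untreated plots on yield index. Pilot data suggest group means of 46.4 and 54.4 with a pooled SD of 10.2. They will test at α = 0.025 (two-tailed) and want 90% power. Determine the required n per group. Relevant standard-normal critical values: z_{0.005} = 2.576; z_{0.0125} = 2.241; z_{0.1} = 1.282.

Cohen's d = |M₁ − M₂| / SD_pooled = |46.4 − 54.4| / 10.2 = 8.0 / 10.2 = 0.784.
For two independent groups with equal n: n = 2·((z_{α/2} + z_β) / d)².
z_{α/2} + z_β = 2.241 + 1.282 = 3.523.
n = 2 × (3.523 / 0.784)² = 2 × 4.494² = 2 × 20.19 = 40.4.
Round up to the next whole participant.

n = 41 per group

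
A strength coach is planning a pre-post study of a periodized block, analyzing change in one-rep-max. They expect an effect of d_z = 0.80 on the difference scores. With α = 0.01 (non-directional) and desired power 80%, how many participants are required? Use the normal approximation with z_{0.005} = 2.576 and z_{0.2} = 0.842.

For a paired (one-sample on differences) test: n = ((z_{α/2} + z_β) / d)².
z_{α/2} + z_β = 2.576 + 0.842 = 3.418.
n = (3.418 / 0.80)² = 4.272² = 18.25.
Round up.

n = 19 pairs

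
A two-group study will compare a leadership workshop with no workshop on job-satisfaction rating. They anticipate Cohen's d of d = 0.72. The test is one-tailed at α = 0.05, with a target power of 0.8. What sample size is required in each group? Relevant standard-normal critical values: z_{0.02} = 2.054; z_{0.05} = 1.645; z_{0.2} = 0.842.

n = 24 per group

For two independent groups with equal n: n = 2·((z_{α} + z_β) / d)².
z_{α} + z_β = 1.645 + 0.842 = 2.487.
n = 2 × (2.487 / 0.72)² = 2 × 3.454² = 2 × 11.93 = 23.9.
Round up to the next whole participant.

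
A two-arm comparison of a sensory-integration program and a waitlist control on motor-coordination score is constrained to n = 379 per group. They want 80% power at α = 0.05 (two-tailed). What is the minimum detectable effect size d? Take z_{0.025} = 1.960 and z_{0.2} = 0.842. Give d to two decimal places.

d_min ≈ 0.20

For two independent groups of n = 379 each: d_min = (z_{α/2} + z_β)·√(2/n).
z-sum = 1.960 + 0.842 = 2.802.
d_min = 2.802 × √(2/379) = 2.802 × 0.0726 = 0.204.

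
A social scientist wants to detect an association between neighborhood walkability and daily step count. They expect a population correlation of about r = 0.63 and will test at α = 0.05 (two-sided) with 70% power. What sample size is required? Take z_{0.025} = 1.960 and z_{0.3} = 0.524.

n = 15

Fisher's z: C = ½·ln((1+r)/(1−r)) = ½·ln(4.4054) = 0.7414.
n = ((z_{α/2} + z_β)/C)² + 3.
(1.960 + 0.524) / 0.7414 = 2.484 / 0.7414 = 3.350.
n = 3.350² + 3 = 11.23 + 3 = 14.2.
Round up.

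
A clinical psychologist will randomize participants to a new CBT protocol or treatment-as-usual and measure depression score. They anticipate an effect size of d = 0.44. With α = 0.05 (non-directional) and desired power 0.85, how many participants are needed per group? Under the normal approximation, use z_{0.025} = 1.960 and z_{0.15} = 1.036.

n = 93 per group

For two independent groups with equal n: n = 2·((z_{α/2} + z_β) / d)².
z_{α/2} + z_β = 1.960 + 1.036 = 2.996.
n = 2 × (2.996 / 0.44)² = 2 × 6.809² = 2 × 46.36 = 92.7.
Round up to the next whole participant.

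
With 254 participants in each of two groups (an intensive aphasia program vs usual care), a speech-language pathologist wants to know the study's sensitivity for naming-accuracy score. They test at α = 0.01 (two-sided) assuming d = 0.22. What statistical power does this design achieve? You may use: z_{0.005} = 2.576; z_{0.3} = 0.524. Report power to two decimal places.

power ≈ 0.46

For two equal groups, power = Φ(d·√(n/2) − z_{α/2}).
d·√(n/2) = 0.22 × √(254/2) = 0.22 × 11.269 = 2.479.
z_β = 2.479 − 2.576 = -0.097.
Power = Φ(-0.097) = 0.461.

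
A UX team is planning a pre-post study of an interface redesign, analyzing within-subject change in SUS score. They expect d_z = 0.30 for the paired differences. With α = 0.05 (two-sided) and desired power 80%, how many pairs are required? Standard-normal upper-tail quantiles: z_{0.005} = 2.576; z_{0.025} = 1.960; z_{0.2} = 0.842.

n = 88 pairs

For a paired (one-sample on differences) test: n = ((z_{α/2} + z_β) / d)².
z_{α/2} + z_β = 1.960 + 0.842 = 2.802.
n = (2.802 / 0.30)² = 9.340² = 87.24.
Round up.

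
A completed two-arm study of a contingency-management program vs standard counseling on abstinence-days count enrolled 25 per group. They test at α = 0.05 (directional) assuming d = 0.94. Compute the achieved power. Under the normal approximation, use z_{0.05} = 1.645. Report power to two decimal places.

For two equal groups, power = Φ(d·√(n/2) − z_{α}).
d·√(n/2) = 0.94 × √(25/2) = 0.94 × 3.536 = 3.323.
z_β = 3.323 − 1.645 = 1.678.
Power = Φ(1.678) = 0.953.

power ≈ 0.95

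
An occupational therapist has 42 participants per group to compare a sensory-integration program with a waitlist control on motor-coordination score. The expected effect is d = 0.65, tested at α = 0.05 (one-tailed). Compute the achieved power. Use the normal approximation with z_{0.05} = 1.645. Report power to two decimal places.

power ≈ 0.91

For two equal groups, power = Φ(d·√(n/2) − z_{α}).
d·√(n/2) = 0.65 × √(42/2) = 0.65 × 4.583 = 2.979.
z_β = 2.979 − 1.645 = 1.334.
Power = Φ(1.334) = 0.909.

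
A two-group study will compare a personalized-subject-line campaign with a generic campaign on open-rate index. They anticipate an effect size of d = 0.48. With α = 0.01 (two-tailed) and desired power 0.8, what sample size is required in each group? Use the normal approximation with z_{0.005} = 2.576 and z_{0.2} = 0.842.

n = 102 per group

For two independent groups with equal n: n = 2·((z_{α/2} + z_β) / d)².
z_{α/2} + z_β = 2.576 + 0.842 = 3.418.
n = 2 × (3.418 / 0.48)² = 2 × 7.121² = 2 × 50.71 = 101.4.
Round up to the next whole participant.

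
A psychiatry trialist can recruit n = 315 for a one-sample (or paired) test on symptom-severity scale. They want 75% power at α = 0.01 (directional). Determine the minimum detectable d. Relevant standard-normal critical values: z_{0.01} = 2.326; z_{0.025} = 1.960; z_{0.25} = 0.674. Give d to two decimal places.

For a single sample (or paired design) of n = 315: d_min = (z_{α} + z_β)/√n.
z-sum = 2.326 + 0.674 = 3.000.
d_min = 3.000 / √315 = 3.000 / 17.748 = 0.169.

d_min ≈ 0.17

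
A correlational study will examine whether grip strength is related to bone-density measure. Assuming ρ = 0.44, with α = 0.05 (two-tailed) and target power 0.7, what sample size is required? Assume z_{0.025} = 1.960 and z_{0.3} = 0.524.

n = 31

Fisher's z: C = ½·ln((1+r)/(1−r)) = ½·ln(2.5714) = 0.4722.
n = ((z_{α/2} + z_β)/C)² + 3.
(1.960 + 0.524) / 0.4722 = 2.484 / 0.4722 = 5.260.
n = 5.260² + 3 = 27.67 + 3 = 30.7.
Round up.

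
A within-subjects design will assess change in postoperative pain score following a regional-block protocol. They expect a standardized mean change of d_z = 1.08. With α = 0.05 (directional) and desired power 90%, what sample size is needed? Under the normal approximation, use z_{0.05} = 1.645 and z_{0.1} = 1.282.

n = 8 pairs

For a paired (one-sample on differences) test: n = ((z_{α} + z_β) / d)².
z_{α} + z_β = 1.645 + 1.282 = 2.927.
n = (2.927 / 1.08)² = 2.710² = 7.35.
Round up.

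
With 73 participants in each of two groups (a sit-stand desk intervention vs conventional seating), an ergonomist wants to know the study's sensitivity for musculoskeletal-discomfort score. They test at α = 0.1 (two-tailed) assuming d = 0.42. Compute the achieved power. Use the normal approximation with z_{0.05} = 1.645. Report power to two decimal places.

For two equal groups, power = Φ(d·√(n/2) − z_{α/2}).
d·√(n/2) = 0.42 × √(73/2) = 0.42 × 6.042 = 2.537.
z_β = 2.537 − 1.645 = 0.892.
Power = Φ(0.892) = 0.814.

power ≈ 0.81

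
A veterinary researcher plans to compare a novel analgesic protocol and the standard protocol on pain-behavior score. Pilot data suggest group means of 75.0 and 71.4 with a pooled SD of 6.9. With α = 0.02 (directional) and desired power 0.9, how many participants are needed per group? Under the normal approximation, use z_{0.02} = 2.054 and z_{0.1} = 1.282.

n = 82 per group

Cohen's d = |M₁ − M₂| / SD_pooled = |75.0 − 71.4| / 6.9 = 3.6 / 6.9 = 0.522.
For two independent groups with equal n: n = 2·((z_{α} + z_β) / d)².
z_{α} + z_β = 2.054 + 1.282 = 3.336.
n = 2 × (3.336 / 0.522)² = 2 × 6.391² = 2 × 40.84 = 81.7.
Round up to the next whole participant.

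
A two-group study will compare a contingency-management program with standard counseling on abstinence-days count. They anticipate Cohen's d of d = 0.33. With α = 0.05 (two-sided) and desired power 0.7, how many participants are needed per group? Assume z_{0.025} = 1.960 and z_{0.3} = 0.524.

n = 114 per group

For two independent groups with equal n: n = 2·((z_{α/2} + z_β) / d)².
z_{α/2} + z_β = 1.960 + 0.524 = 2.484.
n = 2 × (2.484 / 0.33)² = 2 × 7.527² = 2 × 56.66 = 113.3.
Round up to the next whole participant.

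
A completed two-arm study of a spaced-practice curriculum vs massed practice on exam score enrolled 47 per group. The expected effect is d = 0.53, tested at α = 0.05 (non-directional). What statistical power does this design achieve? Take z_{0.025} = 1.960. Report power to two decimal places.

For two equal groups, power = Φ(d·√(n/2) − z_{α/2}).
d·√(n/2) = 0.53 × √(47/2) = 0.53 × 4.848 = 2.569.
z_β = 2.569 − 1.960 = 0.609.
Power = Φ(0.609) = 0.729.

power ≈ 0.73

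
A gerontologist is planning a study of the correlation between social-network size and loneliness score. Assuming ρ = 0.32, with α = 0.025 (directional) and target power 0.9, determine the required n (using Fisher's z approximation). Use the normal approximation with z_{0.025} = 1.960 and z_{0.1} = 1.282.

Fisher's z: C = ½·ln((1+r)/(1−r)) = ½·ln(1.9412) = 0.3316.
n = ((z_{α} + z_β)/C)² + 3.
(1.960 + 1.282) / 0.3316 = 3.242 / 0.3316 = 9.777.
n = 9.777² + 3 = 95.59 + 3 = 98.6.
Round up.

n = 99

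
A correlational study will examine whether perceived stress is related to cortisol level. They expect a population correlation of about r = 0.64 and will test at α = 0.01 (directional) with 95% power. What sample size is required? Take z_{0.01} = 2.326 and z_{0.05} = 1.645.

Fisher's z: C = ½·ln((1+r)/(1−r)) = ½·ln(4.5556) = 0.7582.
n = ((z_{α} + z_β)/C)² + 3.
(2.326 + 1.645) / 0.7582 = 3.971 / 0.7582 = 5.237.
n = 5.237² + 3 = 27.43 + 3 = 30.4.
Round up.

n = 31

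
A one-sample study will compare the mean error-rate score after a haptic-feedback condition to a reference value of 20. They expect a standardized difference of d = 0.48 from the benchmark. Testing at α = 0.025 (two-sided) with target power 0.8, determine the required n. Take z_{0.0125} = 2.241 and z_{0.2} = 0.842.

For a one-sample test: n = ((z_{α/2} + z_β) / d)².
z_{α/2} + z_β = 2.241 + 0.842 = 3.083.
n = (3.083 / 0.48)² = 6.423² = 41.25.
Round up.

n = 42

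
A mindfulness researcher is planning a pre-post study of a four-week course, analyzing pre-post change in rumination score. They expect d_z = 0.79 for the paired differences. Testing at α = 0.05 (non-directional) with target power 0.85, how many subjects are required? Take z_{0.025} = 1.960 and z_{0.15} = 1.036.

n = 15 pairs

For a paired (one-sample on differences) test: n = ((z_{α/2} + z_β) / d)².
z_{α/2} + z_β = 1.960 + 1.036 = 2.996.
n = (2.996 / 0.79)² = 3.792² = 14.38.
Round up.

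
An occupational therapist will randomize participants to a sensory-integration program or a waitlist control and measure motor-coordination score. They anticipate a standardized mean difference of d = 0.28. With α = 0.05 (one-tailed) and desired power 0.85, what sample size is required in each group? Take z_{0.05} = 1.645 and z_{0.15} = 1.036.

For two independent groups with equal n: n = 2·((z_{α} + z_β) / d)².
z_{α} + z_β = 1.645 + 1.036 = 2.681.
n = 2 × (2.681 / 0.28)² = 2 × 9.575² = 2 × 91.68 = 183.4.
Round up to the next whole participant.

n = 184 per group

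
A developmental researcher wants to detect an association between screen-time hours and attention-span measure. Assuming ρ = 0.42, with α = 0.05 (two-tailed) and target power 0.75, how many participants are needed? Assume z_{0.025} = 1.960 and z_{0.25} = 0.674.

Fisher's z: C = ½·ln((1+r)/(1−r)) = ½·ln(2.4483) = 0.4477.
n = ((z_{α/2} + z_β)/C)² + 3.
(1.960 + 0.674) / 0.4477 = 2.634 / 0.4477 = 5.883.
n = 5.883² + 3 = 34.61 + 3 = 37.6.
Round up.

n = 38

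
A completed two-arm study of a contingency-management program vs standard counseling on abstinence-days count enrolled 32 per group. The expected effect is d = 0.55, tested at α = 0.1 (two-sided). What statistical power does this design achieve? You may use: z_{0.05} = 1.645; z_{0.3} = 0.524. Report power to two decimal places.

power ≈ 0.71

For two equal groups, power = Φ(d·√(n/2) − z_{α/2}).
d·√(n/2) = 0.55 × √(32/2) = 0.55 × 4.000 = 2.200.
z_β = 2.200 − 1.645 = 0.555.
Power = Φ(0.555) = 0.711.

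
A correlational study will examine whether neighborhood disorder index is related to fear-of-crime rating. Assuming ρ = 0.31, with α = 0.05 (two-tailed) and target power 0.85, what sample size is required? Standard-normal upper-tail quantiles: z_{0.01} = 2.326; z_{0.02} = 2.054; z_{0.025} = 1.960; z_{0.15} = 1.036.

Fisher's z: C = ½·ln((1+r)/(1−r)) = ½·ln(1.8986) = 0.3205.
n = ((z_{α/2} + z_β)/C)² + 3.
(1.960 + 1.036) / 0.3205 = 2.996 / 0.3205 = 9.348.
n = 9.348² + 3 = 87.38 + 3 = 90.4.
Round up.

n = 91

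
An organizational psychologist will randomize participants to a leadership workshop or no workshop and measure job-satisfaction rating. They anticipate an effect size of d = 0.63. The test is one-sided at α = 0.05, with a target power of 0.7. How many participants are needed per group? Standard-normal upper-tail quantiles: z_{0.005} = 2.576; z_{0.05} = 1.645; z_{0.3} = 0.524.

n = 24 per group

For two independent groups with equal n: n = 2·((z_{α} + z_β) / d)².
z_{α} + z_β = 1.645 + 0.524 = 2.169.
n = 2 × (2.169 / 0.63)² = 2 × 3.443² = 2 × 11.85 = 23.7.
Round up to the next whole participant.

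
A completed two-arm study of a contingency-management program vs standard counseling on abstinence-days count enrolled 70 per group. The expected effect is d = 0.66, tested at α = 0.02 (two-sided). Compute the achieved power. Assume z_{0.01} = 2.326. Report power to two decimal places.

power ≈ 0.94

For two equal groups, power = Φ(d·√(n/2) − z_{α/2}).
d·√(n/2) = 0.66 × √(70/2) = 0.66 × 5.916 = 3.905.
z_β = 3.905 − 2.326 = 1.579.
Power = Φ(1.579) = 0.943.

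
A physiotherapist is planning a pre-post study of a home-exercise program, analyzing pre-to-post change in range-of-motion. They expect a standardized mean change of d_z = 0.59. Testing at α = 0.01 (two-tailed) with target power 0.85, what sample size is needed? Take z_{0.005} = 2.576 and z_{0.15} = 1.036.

For a paired (one-sample on differences) test: n = ((z_{α/2} + z_β) / d)².
z_{α/2} + z_β = 2.576 + 1.036 = 3.612.
n = (3.612 / 0.59)² = 6.122² = 37.48.
Round up.

n = 38 pairs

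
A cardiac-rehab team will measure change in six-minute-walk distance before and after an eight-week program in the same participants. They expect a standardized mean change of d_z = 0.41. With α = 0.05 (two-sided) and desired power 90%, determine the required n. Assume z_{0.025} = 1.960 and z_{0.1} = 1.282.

n = 63 pairs

For a paired (one-sample on differences) test: n = ((z_{α/2} + z_β) / d)².
z_{α/2} + z_β = 1.960 + 1.282 = 3.242.
n = (3.242 / 0.41)² = 7.907² = 62.53.
Round up.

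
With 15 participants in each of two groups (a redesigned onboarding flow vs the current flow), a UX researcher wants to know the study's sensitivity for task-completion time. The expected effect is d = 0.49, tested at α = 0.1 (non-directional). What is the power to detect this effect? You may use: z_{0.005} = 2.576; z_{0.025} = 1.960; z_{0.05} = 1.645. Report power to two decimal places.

For two equal groups, power = Φ(d·√(n/2) − z_{α/2}).
d·√(n/2) = 0.49 × √(15/2) = 0.49 × 2.739 = 1.342.
z_β = 1.342 − 1.645 = -0.303.
Power = Φ(-0.303) = 0.381.

power ≈ 0.38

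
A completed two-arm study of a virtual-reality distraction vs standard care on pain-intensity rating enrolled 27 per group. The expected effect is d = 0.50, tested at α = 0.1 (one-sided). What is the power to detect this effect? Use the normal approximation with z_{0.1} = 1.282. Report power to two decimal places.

For two equal groups, power = Φ(d·√(n/2) − z_{α}).
d·√(n/2) = 0.50 × √(27/2) = 0.50 × 3.674 = 1.837.
z_β = 1.837 − 1.282 = 0.555.
Power = Φ(0.555) = 0.711.

power ≈ 0.71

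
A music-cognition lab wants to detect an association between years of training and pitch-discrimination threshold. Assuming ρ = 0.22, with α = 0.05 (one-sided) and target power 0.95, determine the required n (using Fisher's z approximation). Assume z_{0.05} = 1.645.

Fisher's z: C = ½·ln((1+r)/(1−r)) = ½·ln(1.5641) = 0.2237.
n = ((z_{α} + z_β)/C)² + 3.
(1.645 + 1.645) / 0.2237 = 3.290 / 0.2237 = 14.707.
n = 14.707² + 3 = 216.30 + 3 = 219.3.
Round up.

n = 220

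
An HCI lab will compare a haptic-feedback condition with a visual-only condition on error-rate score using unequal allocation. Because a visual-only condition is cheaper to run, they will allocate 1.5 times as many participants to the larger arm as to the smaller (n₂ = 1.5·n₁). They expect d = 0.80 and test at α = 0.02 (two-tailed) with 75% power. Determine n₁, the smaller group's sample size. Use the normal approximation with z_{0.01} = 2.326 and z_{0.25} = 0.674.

n₁ = 24

With allocation ratio k = n₂/n₁ = 1.5, Var(x̄₁−x̄₂) = σ²(1/n₁ + 1/(k·n₁)) = σ²·(k+1)/(k·n₁).
So n₁ = (1 + 1/k)·((z_{α/2} + z_β)/d)² = 1.667 × (3.000/0.80)².
n₁ = 1.667 × 14.06 = 23.4.
Round up: n₁ = 24, giving n₂ = 1.5 × 24 = 36.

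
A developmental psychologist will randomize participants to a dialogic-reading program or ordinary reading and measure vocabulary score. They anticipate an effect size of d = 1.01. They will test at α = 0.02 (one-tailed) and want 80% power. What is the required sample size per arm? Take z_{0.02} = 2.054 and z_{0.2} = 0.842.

For two independent groups with equal n: n = 2·((z_{α} + z_β) / d)².
z_{α} + z_β = 2.054 + 0.842 = 2.896.
n = 2 × (2.896 / 1.01)² = 2 × 2.867² = 2 × 8.22 = 16.4.
Round up to the next whole participant.

n = 17 per group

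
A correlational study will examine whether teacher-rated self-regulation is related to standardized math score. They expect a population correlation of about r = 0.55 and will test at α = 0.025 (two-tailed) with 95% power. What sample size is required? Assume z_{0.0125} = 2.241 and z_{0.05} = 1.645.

Fisher's z: C = ½·ln((1+r)/(1−r)) = ½·ln(3.4444) = 0.6184.
n = ((z_{α/2} + z_β)/C)² + 3.
(2.241 + 1.645) / 0.6184 = 3.886 / 0.6184 = 6.284.
n = 6.284² + 3 = 39.49 + 3 = 42.5.
Round up.

n = 43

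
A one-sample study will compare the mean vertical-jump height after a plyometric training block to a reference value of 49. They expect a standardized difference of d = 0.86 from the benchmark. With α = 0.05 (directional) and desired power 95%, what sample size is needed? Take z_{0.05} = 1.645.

For a one-sample test: n = ((z_{α} + z_β) / d)².
z_{α} + z_β = 1.645 + 1.645 = 3.290.
n = (3.290 / 0.86)² = 3.826² = 14.64.
Round up.

n = 15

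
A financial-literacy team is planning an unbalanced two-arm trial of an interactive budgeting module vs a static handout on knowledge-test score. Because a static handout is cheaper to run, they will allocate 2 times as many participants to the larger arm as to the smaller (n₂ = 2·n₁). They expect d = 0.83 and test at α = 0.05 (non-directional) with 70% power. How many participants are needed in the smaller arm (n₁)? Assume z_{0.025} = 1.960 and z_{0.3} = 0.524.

With allocation ratio k = n₂/n₁ = 2, Var(x̄₁−x̄₂) = σ²(1/n₁ + 1/(k·n₁)) = σ²·(k+1)/(k·n₁).
So n₁ = (1 + 1/k)·((z_{α/2} + z_β)/d)² = 1.500 × (2.484/0.83)².
n₁ = 1.500 × 8.96 = 13.4.
Round up: n₁ = 14, giving n₂ = 2 × 14 = 28.

n₁ = 14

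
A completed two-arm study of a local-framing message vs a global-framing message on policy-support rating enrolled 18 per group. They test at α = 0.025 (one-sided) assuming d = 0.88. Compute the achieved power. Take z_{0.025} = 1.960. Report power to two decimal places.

power ≈ 0.75

For two equal groups, power = Φ(d·√(n/2) − z_{α}).
d·√(n/2) = 0.88 × √(18/2) = 0.88 × 3.000 = 2.640.
z_β = 2.640 − 1.960 = 0.680.
Power = Φ(0.680) = 0.752.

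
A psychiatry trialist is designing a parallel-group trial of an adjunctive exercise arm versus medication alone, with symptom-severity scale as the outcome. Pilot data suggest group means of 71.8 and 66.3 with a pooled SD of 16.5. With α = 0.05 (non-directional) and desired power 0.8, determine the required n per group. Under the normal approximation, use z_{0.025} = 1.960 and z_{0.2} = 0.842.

n = 142 per group

Cohen's d = |M₁ − M₂| / SD_pooled = |71.8 − 66.3| / 16.5 = 5.5 / 16.5 = 0.333.
For two independent groups with equal n: n = 2·((z_{α/2} + z_β) / d)².
z_{α/2} + z_β = 1.960 + 0.842 = 2.802.
n = 2 × (2.802 / 0.333)² = 2 × 8.414² = 2 × 70.80 = 141.6.
Round up to the next whole participant.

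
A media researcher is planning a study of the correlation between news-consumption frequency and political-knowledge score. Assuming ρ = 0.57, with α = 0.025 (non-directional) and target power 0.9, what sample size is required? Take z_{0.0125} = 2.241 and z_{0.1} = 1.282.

Fisher's z: C = ½·ln((1+r)/(1−r)) = ½·ln(3.6512) = 0.6475.
n = ((z_{α/2} + z_β)/C)² + 3.
(2.241 + 1.282) / 0.6475 = 3.523 / 0.6475 = 5.441.
n = 5.441² + 3 = 29.60 + 3 = 32.6.
Round up.

n = 33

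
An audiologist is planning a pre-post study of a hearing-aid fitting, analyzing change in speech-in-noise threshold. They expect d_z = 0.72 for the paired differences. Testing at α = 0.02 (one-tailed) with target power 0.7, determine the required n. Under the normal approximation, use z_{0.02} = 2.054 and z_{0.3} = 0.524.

For a paired (one-sample on differences) test: n = ((z_{α} + z_β) / d)².
z_{α} + z_β = 2.054 + 0.524 = 2.578.
n = (2.578 / 0.72)² = 3.581² = 12.82.
Round up.

n = 13 pairs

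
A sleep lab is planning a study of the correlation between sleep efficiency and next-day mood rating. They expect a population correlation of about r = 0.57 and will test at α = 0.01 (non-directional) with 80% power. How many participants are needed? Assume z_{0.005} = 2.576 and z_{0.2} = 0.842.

Fisher's z: C = ½·ln((1+r)/(1−r)) = ½·ln(3.6512) = 0.6475.
n = ((z_{α/2} + z_β)/C)² + 3.
(2.576 + 0.842) / 0.6475 = 3.418 / 0.6475 = 5.279.
n = 5.279² + 3 = 27.87 + 3 = 30.9.
Round up.

n = 31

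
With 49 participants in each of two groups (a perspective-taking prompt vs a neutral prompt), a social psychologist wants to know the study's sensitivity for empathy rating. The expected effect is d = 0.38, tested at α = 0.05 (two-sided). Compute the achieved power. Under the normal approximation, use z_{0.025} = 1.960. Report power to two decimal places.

power ≈ 0.47

For two equal groups, power = Φ(d·√(n/2) − z_{α/2}).
d·√(n/2) = 0.38 × √(49/2) = 0.38 × 4.950 = 1.881.
z_β = 1.881 − 1.960 = -0.079.
Power = Φ(-0.079) = 0.468.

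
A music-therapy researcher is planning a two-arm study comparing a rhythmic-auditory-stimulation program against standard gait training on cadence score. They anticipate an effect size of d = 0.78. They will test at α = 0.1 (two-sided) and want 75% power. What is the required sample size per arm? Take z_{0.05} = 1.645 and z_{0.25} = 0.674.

n = 18 per group

For two independent groups with equal n: n = 2·((z_{α/2} + z_β) / d)².
z_{α/2} + z_β = 1.645 + 0.674 = 2.319.
n = 2 × (2.319 / 0.78)² = 2 × 2.973² = 2 × 8.84 = 17.7.
Round up to the next whole participant.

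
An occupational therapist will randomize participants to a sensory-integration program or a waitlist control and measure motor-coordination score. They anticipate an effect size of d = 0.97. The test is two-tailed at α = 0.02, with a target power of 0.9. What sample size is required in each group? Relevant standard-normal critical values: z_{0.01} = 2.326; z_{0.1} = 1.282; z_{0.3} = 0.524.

n = 28 per group

For two independent groups with equal n: n = 2·((z_{α/2} + z_β) / d)².
z_{α/2} + z_β = 2.326 + 1.282 = 3.608.
n = 2 × (3.608 / 0.97)² = 2 × 3.720² = 2 × 13.84 = 27.7.
Round up to the next whole participant.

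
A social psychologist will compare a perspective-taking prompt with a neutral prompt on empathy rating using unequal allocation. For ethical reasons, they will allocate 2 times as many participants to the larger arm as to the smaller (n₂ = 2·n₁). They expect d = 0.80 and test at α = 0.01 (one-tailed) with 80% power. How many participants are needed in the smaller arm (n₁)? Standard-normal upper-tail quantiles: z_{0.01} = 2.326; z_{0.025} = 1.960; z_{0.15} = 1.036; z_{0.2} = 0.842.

n₁ = 24

With allocation ratio k = n₂/n₁ = 2, Var(x̄₁−x̄₂) = σ²(1/n₁ + 1/(k·n₁)) = σ²·(k+1)/(k·n₁).
So n₁ = (1 + 1/k)·((z_{α} + z_β)/d)² = 1.500 × (3.168/0.80)².
n₁ = 1.500 × 15.68 = 23.5.
Round up: n₁ = 24, giving n₂ = 2 × 24 = 48.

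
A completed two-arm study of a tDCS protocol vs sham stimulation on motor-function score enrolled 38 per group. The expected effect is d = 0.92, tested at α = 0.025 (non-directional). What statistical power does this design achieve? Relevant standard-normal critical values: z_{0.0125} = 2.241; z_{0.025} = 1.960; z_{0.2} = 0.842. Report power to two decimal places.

For two equal groups, power = Φ(d·√(n/2) − z_{α/2}).
d·√(n/2) = 0.92 × √(38/2) = 0.92 × 4.359 = 4.010.
z_β = 4.010 − 2.241 = 1.769.
Power = Φ(1.769) = 0.962.

power ≈ 0.96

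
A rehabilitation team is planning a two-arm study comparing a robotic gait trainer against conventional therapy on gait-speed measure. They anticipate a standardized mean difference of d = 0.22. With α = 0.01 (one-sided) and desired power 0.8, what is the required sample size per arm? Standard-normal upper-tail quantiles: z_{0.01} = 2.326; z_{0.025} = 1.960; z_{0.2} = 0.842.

For two independent groups with equal n: n = 2·((z_{α} + z_β) / d)².
z_{α} + z_β = 2.326 + 0.842 = 3.168.
n = 2 × (3.168 / 0.22)² = 2 × 14.400² = 2 × 207.36 = 414.7.
Round up to the next whole participant.

n = 415 per group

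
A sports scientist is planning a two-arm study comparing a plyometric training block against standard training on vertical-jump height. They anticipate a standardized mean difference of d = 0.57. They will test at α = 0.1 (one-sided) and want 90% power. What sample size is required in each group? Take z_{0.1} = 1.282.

For two independent groups with equal n: n = 2·((z_{α} + z_β) / d)².
z_{α} + z_β = 1.282 + 1.282 = 2.564.
n = 2 × (2.564 / 0.57)² = 2 × 4.498² = 2 × 20.23 = 40.5.
Round up to the next whole participant.

n = 41 per group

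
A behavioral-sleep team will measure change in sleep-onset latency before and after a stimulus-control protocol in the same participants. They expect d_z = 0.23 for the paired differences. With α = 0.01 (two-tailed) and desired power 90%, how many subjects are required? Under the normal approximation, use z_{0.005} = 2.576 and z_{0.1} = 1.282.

n = 282 pairs

For a paired (one-sample on differences) test: n = ((z_{α/2} + z_β) / d)².
z_{α/2} + z_β = 2.576 + 1.282 = 3.858.
n = (3.858 / 0.23)² = 16.774² = 281.36.
Round up.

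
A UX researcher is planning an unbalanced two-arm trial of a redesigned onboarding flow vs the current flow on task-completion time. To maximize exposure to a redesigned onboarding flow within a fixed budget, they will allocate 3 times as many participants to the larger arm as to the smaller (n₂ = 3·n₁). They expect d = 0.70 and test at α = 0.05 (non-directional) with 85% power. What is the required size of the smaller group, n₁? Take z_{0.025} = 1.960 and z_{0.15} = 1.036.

n₁ = 25

With allocation ratio k = n₂/n₁ = 3, Var(x̄₁−x̄₂) = σ²(1/n₁ + 1/(k·n₁)) = σ²·(k+1)/(k·n₁).
So n₁ = (1 + 1/k)·((z_{α/2} + z_β)/d)² = 1.333 × (2.996/0.70)².
n₁ = 1.333 × 18.32 = 24.4.
Round up: n₁ = 25, giving n₂ = 3 × 25 = 75.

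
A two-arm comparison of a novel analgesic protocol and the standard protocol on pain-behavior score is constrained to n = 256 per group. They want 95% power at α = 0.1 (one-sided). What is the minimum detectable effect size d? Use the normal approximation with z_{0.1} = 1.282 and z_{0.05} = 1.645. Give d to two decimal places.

d_min ≈ 0.26

For two independent groups of n = 256 each: d_min = (z_{α} + z_β)·√(2/n).
z-sum = 1.282 + 1.645 = 2.927.
d_min = 2.927 × √(2/256) = 2.927 × 0.0884 = 0.259.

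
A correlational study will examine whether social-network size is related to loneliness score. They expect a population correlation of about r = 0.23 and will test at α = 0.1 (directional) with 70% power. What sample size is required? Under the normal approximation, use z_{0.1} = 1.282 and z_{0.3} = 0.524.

Fisher's z: C = ½·ln((1+r)/(1−r)) = ½·ln(1.5974) = 0.2342.
n = ((z_{α} + z_β)/C)² + 3.
(1.282 + 0.524) / 0.2342 = 1.806 / 0.2342 = 7.711.
n = 7.711² + 3 = 59.47 + 3 = 62.5.
Round up.

n = 63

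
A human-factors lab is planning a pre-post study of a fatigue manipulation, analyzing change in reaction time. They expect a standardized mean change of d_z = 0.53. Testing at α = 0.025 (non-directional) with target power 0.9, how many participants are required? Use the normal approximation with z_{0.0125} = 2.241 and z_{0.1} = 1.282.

For a paired (one-sample on differences) test: n = ((z_{α/2} + z_β) / d)².
z_{α/2} + z_β = 2.241 + 1.282 = 3.523.
n = (3.523 / 0.53)² = 6.647² = 44.18.
Round up.

n = 45 pairs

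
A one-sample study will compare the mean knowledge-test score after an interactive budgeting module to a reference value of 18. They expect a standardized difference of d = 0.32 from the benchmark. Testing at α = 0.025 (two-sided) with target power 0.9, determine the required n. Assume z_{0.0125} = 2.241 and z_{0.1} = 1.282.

For a one-sample test: n = ((z_{α/2} + z_β) / d)².
z_{α/2} + z_β = 2.241 + 1.282 = 3.523.
n = (3.523 / 0.32)² = 11.009² = 121.21.
Round up.

n = 122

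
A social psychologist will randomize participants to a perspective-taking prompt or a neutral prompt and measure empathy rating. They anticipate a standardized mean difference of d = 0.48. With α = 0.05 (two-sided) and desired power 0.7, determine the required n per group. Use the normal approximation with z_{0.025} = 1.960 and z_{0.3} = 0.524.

n = 54 per group

For two independent groups with equal n: n = 2·((z_{α/2} + z_β) / d)².
z_{α/2} + z_β = 1.960 + 0.524 = 2.484.
n = 2 × (2.484 / 0.48)² = 2 × 5.175² = 2 × 26.78 = 53.6.
Round up to the next whole participant.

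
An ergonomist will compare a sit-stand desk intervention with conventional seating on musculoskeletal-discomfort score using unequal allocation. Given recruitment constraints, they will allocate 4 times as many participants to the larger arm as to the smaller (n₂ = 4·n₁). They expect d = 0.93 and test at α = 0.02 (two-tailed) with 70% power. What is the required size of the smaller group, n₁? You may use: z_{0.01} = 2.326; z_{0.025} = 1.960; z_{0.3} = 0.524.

n₁ = 12

With allocation ratio k = n₂/n₁ = 4, Var(x̄₁−x̄₂) = σ²(1/n₁ + 1/(k·n₁)) = σ²·(k+1)/(k·n₁).
So n₁ = (1 + 1/k)·((z_{α/2} + z_β)/d)² = 1.250 × (2.850/0.93)².
n₁ = 1.250 × 9.39 = 11.7.
Round up: n₁ = 12, giving n₂ = 4 × 12 = 48.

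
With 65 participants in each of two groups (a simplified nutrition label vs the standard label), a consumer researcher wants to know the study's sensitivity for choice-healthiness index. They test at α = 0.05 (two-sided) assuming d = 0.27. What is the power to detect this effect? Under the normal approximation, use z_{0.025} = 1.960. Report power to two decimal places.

power ≈ 0.34

For two equal groups, power = Φ(d·√(n/2) − z_{α/2}).
d·√(n/2) = 0.27 × √(65/2) = 0.27 × 5.701 = 1.539.
z_β = 1.539 − 1.960 = -0.421.
Power = Φ(-0.421) = 0.337.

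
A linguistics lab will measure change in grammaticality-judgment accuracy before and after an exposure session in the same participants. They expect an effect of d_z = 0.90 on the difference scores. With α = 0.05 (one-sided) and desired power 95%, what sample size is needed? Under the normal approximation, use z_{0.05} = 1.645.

n = 14 pairs

For a paired (one-sample on differences) test: n = ((z_{α} + z_β) / d)².
z_{α} + z_β = 1.645 + 1.645 = 3.290.
n = (3.290 / 0.90)² = 3.656² = 13.36.
Round up.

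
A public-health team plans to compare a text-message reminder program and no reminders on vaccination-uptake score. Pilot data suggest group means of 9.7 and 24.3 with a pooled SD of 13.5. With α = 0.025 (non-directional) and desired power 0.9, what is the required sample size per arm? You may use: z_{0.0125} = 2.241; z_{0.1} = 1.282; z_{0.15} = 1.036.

n = 22 per group

Cohen's d = |M₁ − M₂| / SD_pooled = |9.7 − 24.3| / 13.5 = 14.6 / 13.5 = 1.081.
For two independent groups with equal n: n = 2·((z_{α/2} + z_β) / d)².
z_{α/2} + z_β = 2.241 + 1.282 = 3.523.
n = 2 × (3.523 / 1.081)² = 2 × 3.259² = 2 × 10.62 = 21.2.
Round up to the next whole participant.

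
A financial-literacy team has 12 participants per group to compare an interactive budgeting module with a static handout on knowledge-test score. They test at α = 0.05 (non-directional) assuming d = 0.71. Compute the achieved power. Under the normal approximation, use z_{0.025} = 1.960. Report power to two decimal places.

power ≈ 0.41

For two equal groups, power = Φ(d·√(n/2) − z_{α/2}).
d·√(n/2) = 0.71 × √(12/2) = 0.71 × 2.449 = 1.739.
z_β = 1.739 − 1.960 = -0.221.
Power = Φ(-0.221) = 0.413.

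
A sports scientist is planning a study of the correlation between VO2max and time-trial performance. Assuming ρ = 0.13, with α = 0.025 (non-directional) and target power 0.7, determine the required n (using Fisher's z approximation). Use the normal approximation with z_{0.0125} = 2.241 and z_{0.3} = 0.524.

n = 451

Fisher's z: C = ½·ln((1+r)/(1−r)) = ½·ln(1.2989) = 0.1307.
n = ((z_{α/2} + z_β)/C)² + 3.
(2.241 + 0.524) / 0.1307 = 2.765 / 0.1307 = 21.155.
n = 21.155² + 3 = 447.55 + 3 = 450.5.
Round up.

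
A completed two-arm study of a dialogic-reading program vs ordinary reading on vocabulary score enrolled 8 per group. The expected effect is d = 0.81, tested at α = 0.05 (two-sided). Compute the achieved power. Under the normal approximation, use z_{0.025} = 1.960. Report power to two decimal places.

power ≈ 0.37

For two equal groups, power = Φ(d·√(n/2) − z_{α/2}).
d·√(n/2) = 0.81 × √(8/2) = 0.81 × 2.000 = 1.620.
z_β = 1.620 − 1.960 = -0.340.
Power = Φ(-0.340) = 0.367.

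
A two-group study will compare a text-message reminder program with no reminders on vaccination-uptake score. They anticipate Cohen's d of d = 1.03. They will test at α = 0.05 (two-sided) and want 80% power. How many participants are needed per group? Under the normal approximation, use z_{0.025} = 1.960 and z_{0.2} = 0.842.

n = 15 per group

For two independent groups with equal n: n = 2·((z_{α/2} + z_β) / d)².
z_{α/2} + z_β = 1.960 + 0.842 = 2.802.
n = 2 × (2.802 / 1.03)² = 2 × 2.720² = 2 × 7.40 = 14.8.
Round up to the next whole participant.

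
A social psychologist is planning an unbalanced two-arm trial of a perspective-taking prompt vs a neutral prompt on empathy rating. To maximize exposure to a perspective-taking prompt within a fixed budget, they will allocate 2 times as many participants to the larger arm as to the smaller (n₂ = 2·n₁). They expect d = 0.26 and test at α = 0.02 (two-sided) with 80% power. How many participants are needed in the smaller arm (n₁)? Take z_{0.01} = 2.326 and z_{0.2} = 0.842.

With allocation ratio k = n₂/n₁ = 2, Var(x̄₁−x̄₂) = σ²(1/n₁ + 1/(k·n₁)) = σ²·(k+1)/(k·n₁).
So n₁ = (1 + 1/k)·((z_{α/2} + z_β)/d)² = 1.500 × (3.168/0.26)².
n₁ = 1.500 × 148.46 = 222.7.
Round up: n₁ = 223, giving n₂ = 2 × 223 = 446.

n₁ = 223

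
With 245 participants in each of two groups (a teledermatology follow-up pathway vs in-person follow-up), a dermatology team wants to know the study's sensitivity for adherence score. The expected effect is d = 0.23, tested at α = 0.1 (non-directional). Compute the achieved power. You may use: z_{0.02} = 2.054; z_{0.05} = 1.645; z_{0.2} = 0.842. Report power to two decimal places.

power ≈ 0.82

For two equal groups, power = Φ(d·√(n/2) − z_{α/2}).
d·√(n/2) = 0.23 × √(245/2) = 0.23 × 11.068 = 2.546.
z_β = 2.546 − 1.645 = 0.901.
Power = Φ(0.901) = 0.816.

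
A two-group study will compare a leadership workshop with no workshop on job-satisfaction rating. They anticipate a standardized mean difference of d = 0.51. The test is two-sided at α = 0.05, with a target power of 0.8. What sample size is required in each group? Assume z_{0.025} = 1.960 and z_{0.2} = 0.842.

For two independent groups with equal n: n = 2·((z_{α/2} + z_β) / d)².
z_{α/2} + z_β = 1.960 + 0.842 = 2.802.
n = 2 × (2.802 / 0.51)² = 2 × 5.494² = 2 × 30.19 = 60.4.
Round up to the next whole participant.

n = 61 per group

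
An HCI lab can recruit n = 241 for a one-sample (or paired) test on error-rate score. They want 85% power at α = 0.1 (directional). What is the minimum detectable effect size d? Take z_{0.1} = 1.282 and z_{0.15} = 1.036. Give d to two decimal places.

d_min ≈ 0.15

For a single sample (or paired design) of n = 241: d_min = (z_{α} + z_β)/√n.
z-sum = 1.282 + 1.036 = 2.318.
d_min = 2.318 / √241 = 2.318 / 15.524 = 0.149.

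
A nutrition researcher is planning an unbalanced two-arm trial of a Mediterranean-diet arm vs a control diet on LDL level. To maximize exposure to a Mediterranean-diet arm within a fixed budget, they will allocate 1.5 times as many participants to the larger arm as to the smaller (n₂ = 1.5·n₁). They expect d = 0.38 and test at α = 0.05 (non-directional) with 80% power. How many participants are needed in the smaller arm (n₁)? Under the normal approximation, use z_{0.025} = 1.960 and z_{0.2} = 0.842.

n₁ = 91

With allocation ratio k = n₂/n₁ = 1.5, Var(x̄₁−x̄₂) = σ²(1/n₁ + 1/(k·n₁)) = σ²·(k+1)/(k·n₁).
So n₁ = (1 + 1/k)·((z_{α/2} + z_β)/d)² = 1.667 × (2.802/0.38)².
n₁ = 1.667 × 54.37 = 90.6.
Round up: n₁ = 91, giving n₂ = ⌈1.5 × 91⌉ = ⌈136.5⌉ = 137.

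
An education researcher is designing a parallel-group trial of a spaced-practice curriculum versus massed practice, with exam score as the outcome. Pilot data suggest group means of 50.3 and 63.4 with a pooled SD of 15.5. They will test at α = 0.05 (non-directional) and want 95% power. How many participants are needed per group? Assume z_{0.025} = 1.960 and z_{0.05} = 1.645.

Cohen's d = |M₁ − M₂| / SD_pooled = |50.3 − 63.4| / 15.5 = 13.1 / 15.5 = 0.845.
For two independent groups with equal n: n = 2·((z_{α/2} + z_β) / d)².
z_{α/2} + z_β = 1.960 + 1.645 = 3.605.
n = 2 × (3.605 / 0.845)² = 2 × 4.266² = 2 × 18.20 = 36.4.
Round up to the next whole participant.

n = 37 per group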